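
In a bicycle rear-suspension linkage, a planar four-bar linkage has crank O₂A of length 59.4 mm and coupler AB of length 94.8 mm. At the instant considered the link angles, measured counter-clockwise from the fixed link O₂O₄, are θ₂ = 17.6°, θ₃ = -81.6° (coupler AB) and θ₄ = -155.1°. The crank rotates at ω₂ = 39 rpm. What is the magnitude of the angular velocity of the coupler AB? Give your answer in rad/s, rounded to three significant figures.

0.339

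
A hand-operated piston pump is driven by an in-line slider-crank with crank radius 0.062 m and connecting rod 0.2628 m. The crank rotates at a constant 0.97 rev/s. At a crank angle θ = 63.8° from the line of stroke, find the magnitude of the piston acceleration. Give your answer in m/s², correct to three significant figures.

ω = 2π·0.97 = 6.095 rad/s
x(θ) = r cosθ + √(L² − r² sin²θ); with ω constant, a = ω²·d²x/dθ².
d²x/dθ² = −r cosθ − r²(cos2θ)/√u − r⁴ sin²2θ/(4u^{3/2}),  u = L² − r² sin²θ = 0.0659691 m².
Substituting r = 0.062 m, L = 0.2628 m, θ = 63.8°: d²x/dθ² = -0.018379 m.
a = ω²·d²x/dθ² = (6.095)²·(-0.018379) = -0.68268 m/s²;  |a| = 0.68268 m/s².

0.683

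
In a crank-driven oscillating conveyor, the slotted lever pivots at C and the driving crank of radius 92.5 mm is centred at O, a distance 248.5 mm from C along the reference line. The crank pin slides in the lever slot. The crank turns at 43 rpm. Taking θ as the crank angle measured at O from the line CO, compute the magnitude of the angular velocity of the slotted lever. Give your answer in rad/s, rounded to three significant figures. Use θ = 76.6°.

0.772

ω = 4.503 rad/s (from 43 rpm).
Crank pin A relative to C: A = (d + r cosθ, r sinθ); lever angle φ = atan2(r sinθ, d + r cosθ).
Differentiating tanφ: φ̇ = rω(d cosθ + r)/(d² + r² + 2dr cosθ).
d² + r² + 2dr cosθ = |CA|² = 0.0809625 m²;  d cosθ + r = +0.15009 m.
|ω_lever| = |0.0925·4.503·+0.15009| / 0.0809625 = 0.77216 rad/s.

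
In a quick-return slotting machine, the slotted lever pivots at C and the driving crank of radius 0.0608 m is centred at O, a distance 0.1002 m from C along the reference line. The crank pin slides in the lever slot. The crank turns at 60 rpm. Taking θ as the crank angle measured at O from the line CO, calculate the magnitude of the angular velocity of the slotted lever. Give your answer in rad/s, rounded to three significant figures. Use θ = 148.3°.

ω = 6.283 rad/s (from 60 rpm).
Crank pin A relative to C: A = (d + r cosθ, r sinθ); lever angle φ = atan2(r sinθ, d + r cosθ).
Differentiating tanφ: φ̇ = rω(d cosθ + r)/(d² + r² + 2dr cosθ).
d² + r² + 2dr cosθ = |CA|² = 0.00337013 m²;  d cosθ + r = -0.024451 m.
|ω_lever| = |0.0608·6.283·-0.024451| / 0.00337013 = 2.7717 rad/s.

2.77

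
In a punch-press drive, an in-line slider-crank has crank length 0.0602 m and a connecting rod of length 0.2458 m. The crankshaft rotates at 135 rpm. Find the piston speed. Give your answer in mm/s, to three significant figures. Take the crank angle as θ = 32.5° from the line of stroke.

553

ω = 2π·135/60 = 14.14 rad/s
For an in-line slider-crank, x = r cosθ + √(L² − r² sin²θ), so v = −rω sinθ·[1 + r cosθ/√(L² − r² sin²θ)].
With r = 0.0602 m, L = 0.2458 m, θ = 32.5°: √(L² − r² sin²θ) = 0.24366 m.
v = −0.0602·14.14·0.53730·[1 + 0.0602·0.84339/0.24366] = -0.55256 m/s.
|v| = 0.55256 m/s = 552.56 mm/s.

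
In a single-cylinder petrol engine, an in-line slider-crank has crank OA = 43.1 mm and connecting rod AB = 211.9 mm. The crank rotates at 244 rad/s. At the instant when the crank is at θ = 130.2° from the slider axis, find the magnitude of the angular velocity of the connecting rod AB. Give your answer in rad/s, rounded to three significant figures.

32.4

ω = 244 rad/s
The rod makes angle φ with the slider axis where L sinφ = r sinθ; differentiating, L cosφ·φ̇ = r ω cosθ.
L cosφ = √(L² − r² sin²θ) = 0.20933 m.
|ω_rod| = r ω |cosθ| / √(L² − r² sin²θ) = 0.0431·244·0.64546/0.20933 = 32.427 rad/s.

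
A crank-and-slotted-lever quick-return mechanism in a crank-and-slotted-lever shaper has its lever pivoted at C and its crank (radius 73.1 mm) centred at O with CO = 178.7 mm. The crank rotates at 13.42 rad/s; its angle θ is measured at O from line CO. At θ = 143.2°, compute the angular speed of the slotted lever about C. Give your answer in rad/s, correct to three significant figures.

4.20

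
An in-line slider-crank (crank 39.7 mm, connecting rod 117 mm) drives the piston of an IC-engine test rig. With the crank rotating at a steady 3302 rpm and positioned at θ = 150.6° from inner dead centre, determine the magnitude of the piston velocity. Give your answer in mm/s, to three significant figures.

ω = 2π·3302/60 = 345.8 rad/s
For an in-line slider-crank, x = r cosθ + √(L² − r² sin²θ), so v = −rω sinθ·[1 + r cosθ/√(L² − r² sin²θ)].
With r = 0.0397 m, L = 0.117 m, θ = 150.6°: √(L² − r² sin²θ) = 0.11537 m.
v = −0.0397·345.8·0.49090·[1 + 0.0397·-0.87121/0.11537] = -4.7186 m/s.
|v| = 4.7186 m/s = 4718.6 mm/s.

4720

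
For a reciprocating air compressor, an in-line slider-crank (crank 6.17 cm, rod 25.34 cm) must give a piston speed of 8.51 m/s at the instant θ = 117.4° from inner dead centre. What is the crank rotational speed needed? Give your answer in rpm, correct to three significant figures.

For an in-line slider-crank, |v_piston| = rω|sinθ|·[1 + r cosθ/√(L² − r² sin²θ)].
With r = 0.0617 m, L = 0.2534 m, θ = 117.4°: the bracketed kinematic factor |dx/dθ| = 0.048491 m.
ω = v/|dx/dθ| = 8.51/0.048491 = 175.49 rad/s.
N = 60ω/(2π) = 1675.9 rpm.

1680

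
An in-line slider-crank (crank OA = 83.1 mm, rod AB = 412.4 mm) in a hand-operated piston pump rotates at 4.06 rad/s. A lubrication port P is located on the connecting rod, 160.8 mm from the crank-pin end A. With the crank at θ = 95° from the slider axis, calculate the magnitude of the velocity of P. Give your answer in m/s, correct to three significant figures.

ω = 4.06 rad/s.  Crank-pin speed |V_A| = rω = 0.33739 m/s, perpendicular to OA.
Rod angle: sinφ = −(r/L) sinθ ⇒ φ = -11.580°; ω_rod = −rω cosθ/√(L²−r²sin²θ) = +0.072784 rad/s.
V_P = V_A + ω_rod × AP, with AP = 0.1608 m along the rod.
Components: V_Px = −rω sinθ − a·ω_rod·sinφ = -0.33375 m/s;  V_Py = rω cosθ + a·ω_rod·cosφ = -0.01794 m/s.
|V_P| = √(V_Px² + V_Py²) = 0.33423 m/s.

0.334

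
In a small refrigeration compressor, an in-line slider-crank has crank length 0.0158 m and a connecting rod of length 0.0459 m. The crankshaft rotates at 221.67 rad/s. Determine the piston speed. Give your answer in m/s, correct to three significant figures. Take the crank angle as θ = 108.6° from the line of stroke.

2.93

ω = 221.7 rad/s
For an in-line slider-crank, x = r cosθ + √(L² − r² sin²θ), so v = −rω sinθ·[1 + r cosθ/√(L² − r² sin²θ)].
With r = 0.0158 m, L = 0.0459 m, θ = 108.6°: √(L² − r² sin²θ) = 0.043389 m.
v = −0.0158·221.7·0.94777·[1 + 0.0158·-0.31896/0.043389] = -2.9339 m/s.
|v| = 2.9339 m/s.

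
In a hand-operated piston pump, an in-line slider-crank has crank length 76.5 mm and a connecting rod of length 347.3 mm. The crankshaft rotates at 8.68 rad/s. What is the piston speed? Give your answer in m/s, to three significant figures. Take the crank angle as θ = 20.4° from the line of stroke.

0.279

ω = 8.68 rad/s
For an in-line slider-crank, x = r cosθ + √(L² − r² sin²θ), so v = −rω sinθ·[1 + r cosθ/√(L² − r² sin²θ)].
With r = 0.0765 m, L = 0.3473 m, θ = 20.4°: √(L² − r² sin²θ) = 0.34627 m.
v = −0.0765·8.68·0.34857·[1 + 0.0765·0.93728/0.34627] = -0.27939 m/s.
|v| = 0.27939 m/s.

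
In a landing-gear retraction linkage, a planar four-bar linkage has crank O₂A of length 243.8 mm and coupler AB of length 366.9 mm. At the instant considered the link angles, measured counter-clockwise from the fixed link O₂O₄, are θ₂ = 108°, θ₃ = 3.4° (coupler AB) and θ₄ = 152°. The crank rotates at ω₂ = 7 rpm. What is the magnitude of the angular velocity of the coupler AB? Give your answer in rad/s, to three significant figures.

ω₂ = 0.733 rad/s (from 7 rpm).
Differentiating the loop-closure r₂e^{iθ₂}+r₃e^{iθ₃}=r₁+r₄e^{iθ₄} gives r₂ω₂e^{iθ₂}+r₃ω₃e^{iθ₃}=r₄ω₄e^{iθ₄}.
Eliminating the other unknown: ω₃ = r₂ω₂ sin(θ₄−θ₂) / [r₃ sin(θ₃−θ₄)].
Numerator sine = +0.69466; denominator sine = -0.52101.
Result = 0.2438·0.733·(+0.69466) / (0.3669·(-0.52101)) = -0.64944 rad/s; magnitude 0.64944 rad/s.

0.649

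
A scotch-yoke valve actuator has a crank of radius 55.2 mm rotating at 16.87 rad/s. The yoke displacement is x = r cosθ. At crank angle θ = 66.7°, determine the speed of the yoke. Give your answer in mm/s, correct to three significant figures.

855

ω = 16.87 rad/s
x = r cosθ ⇒ ẋ = −rω sinθ.
|v| = rω|sinθ| = 0.0552·16.87·|sin 66.7°| = 0.85528 m/s = 855.28 mm/s.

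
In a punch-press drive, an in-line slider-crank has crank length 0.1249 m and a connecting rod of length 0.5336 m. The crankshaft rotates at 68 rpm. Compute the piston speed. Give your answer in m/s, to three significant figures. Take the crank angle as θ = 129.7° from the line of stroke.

ω = 2π·68/60 = 7.121 rad/s
For an in-line slider-crank, x = r cosθ + √(L² − r² sin²θ), so v = −rω sinθ·[1 + r cosθ/√(L² − r² sin²θ)].
With r = 0.1249 m, L = 0.5336 m, θ = 129.7°: √(L² − r² sin²θ) = 0.52488 m.
v = −0.1249·7.121·0.76940·[1 + 0.1249·-0.63877/0.52488] = -0.58029 m/s.
|v| = 0.58029 m/s.

0.580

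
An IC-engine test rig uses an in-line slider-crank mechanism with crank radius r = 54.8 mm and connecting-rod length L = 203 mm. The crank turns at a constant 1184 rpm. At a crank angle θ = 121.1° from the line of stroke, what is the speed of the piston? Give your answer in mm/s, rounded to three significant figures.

4980

ω = 2π·1184/60 = 124 rad/s
For an in-line slider-crank, x = r cosθ + √(L² − r² sin²θ), so v = −rω sinθ·[1 + r cosθ/√(L² − r² sin²θ)].
With r = 0.0548 m, L = 0.203 m, θ = 121.1°: √(L² − r² sin²θ) = 0.1975 m.
v = −0.0548·124·0.85627·[1 + 0.0548·-0.51653/0.1975] = -4.9841 m/s.
|v| = 4.9841 m/s = 4984.1 mm/s.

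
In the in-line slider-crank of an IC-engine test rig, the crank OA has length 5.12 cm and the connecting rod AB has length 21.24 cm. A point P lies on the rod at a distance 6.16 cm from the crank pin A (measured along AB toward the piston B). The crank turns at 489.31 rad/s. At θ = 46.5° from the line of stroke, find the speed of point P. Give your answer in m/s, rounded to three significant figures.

22.7

ω = 489.3 rad/s.  Crank-pin speed |V_A| = rω = 25.053 m/s, perpendicular to OA.
Rod angle: sinφ = −(r/L) sinθ ⇒ φ = -10.070°; ω_rod = −rω cosθ/√(L²−r²sin²θ) = -82.462 rad/s.
V_P = V_A + ω_rod × AP, with AP = 0.0616 m along the rod.
Components: V_Px = −rω sinθ − a·ω_rod·sinφ = -19.061 m/s;  V_Py = rω cosθ + a·ω_rod·cosφ = +12.244 m/s.
|V_P| = √(V_Px² + V_Py²) = 22.654 m/s.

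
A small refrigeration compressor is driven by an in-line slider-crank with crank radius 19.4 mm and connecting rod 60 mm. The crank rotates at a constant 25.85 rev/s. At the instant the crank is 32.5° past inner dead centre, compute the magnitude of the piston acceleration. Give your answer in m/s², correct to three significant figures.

506

ω = 2π·25.9 = 162.4 rad/s
x(θ) = r cosθ + √(L² − r² sin²θ); with ω constant, a = ω²·d²x/dθ².
d²x/dθ² = −r cosθ − r²(cos2θ)/√u − r⁴ sin²2θ/(4u^{3/2}),  u = L² − r² sin²θ = 0.00349135 m².
Substituting r = 0.0194 m, L = 0.06 m, θ = 32.5°: d²x/dθ² = -0.019195 m.
a = ω²·d²x/dθ² = (162.4)²·(-0.019195) = -506.36 m/s²;  |a| = 506.36 m/s².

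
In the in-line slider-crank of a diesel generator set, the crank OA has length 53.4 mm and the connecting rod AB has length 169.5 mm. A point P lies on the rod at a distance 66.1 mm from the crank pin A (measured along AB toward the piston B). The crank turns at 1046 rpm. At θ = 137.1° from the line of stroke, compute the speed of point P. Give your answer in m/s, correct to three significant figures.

ω = 109.5 rad/s.  Crank-pin speed |V_A| = rω = 5.8493 m/s, perpendicular to OA.
Rod angle: sinφ = −(r/L) sinθ ⇒ φ = -12.384°; ω_rod = −rω cosθ/√(L²−r²sin²θ) = +25.881 rad/s.
V_P = V_A + ω_rod × AP, with AP = 0.0661 m along the rod.
Components: V_Px = −rω sinθ − a·ω_rod·sinφ = -3.6148 m/s;  V_Py = rω cosθ + a·ω_rod·cosφ = -2.6139 m/s.
|V_P| = √(V_Px² + V_Py²) = 4.4609 m/s.

4.46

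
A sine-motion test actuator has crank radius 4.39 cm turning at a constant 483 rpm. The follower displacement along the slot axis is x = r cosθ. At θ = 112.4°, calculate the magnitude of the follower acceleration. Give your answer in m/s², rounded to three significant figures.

ω = 50.58 rad/s (from 483 rpm).
x = r cosθ ⇒ ẍ = −rω² cosθ (ω constant).
|a| = rω²|cosθ| = 0.0439·(50.58)²·|cos 112.4°| = 42.798 m/s².

42.8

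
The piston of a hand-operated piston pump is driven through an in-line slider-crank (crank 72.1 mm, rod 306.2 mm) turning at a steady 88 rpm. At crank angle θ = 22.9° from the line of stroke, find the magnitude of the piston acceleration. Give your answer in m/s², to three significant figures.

6.66

ω = 2π·88/60 = 9.215 rad/s
x(θ) = r cosθ + √(L² − r² sin²θ); with ω constant, a = ω²·d²x/dθ².
d²x/dθ² = −r cosθ − r²(cos2θ)/√u − r⁴ sin²2θ/(4u^{3/2}),  u = L² − r² sin²θ = 0.0929713 m².
Substituting r = 0.0721 m, L = 0.3062 m, θ = 22.9°: d²x/dθ² = -0.078426 m.
a = ω²·d²x/dθ² = (9.215)²·(-0.078426) = -6.6601 m/s²;  |a| = 6.6601 m/s².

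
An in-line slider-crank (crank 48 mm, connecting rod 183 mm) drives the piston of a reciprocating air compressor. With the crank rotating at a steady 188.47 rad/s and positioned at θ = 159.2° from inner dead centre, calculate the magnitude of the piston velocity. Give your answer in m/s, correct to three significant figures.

ω = 188.5 rad/s
For an in-line slider-crank, x = r cosθ + √(L² − r² sin²θ), so v = −rω sinθ·[1 + r cosθ/√(L² − r² sin²θ)].
With r = 0.048 m, L = 0.183 m, θ = 159.2°: √(L² − r² sin²θ) = 0.1822 m.
v = −0.048·188.5·0.35511·[1 + 0.048·-0.93483/0.1822] = -2.4214 m/s.
|v| = 2.4214 m/s.

2.42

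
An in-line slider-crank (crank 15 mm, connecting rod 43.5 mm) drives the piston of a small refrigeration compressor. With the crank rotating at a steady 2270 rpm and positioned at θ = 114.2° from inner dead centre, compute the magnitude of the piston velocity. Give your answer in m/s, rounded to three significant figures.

ω = 2π·2270/60 = 237.7 rad/s
For an in-line slider-crank, x = r cosθ + √(L² − r² sin²θ), so v = −rω sinθ·[1 + r cosθ/√(L² − r² sin²θ)].
With r = 0.015 m, L = 0.0435 m, θ = 114.2°: √(L² − r² sin²θ) = 0.041292 m.
v = −0.015·237.7·0.91212·[1 + 0.015·-0.40992/0.041292] = -2.768 m/s.
|v| = 2.768 m/s.

2.77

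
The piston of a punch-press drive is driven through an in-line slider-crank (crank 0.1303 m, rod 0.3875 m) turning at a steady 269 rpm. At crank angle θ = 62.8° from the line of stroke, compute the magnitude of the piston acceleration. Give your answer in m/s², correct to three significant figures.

26.8

ω = 2π·269/60 = 28.17 rad/s
x(θ) = r cosθ + √(L² − r² sin²θ); with ω constant, a = ω²·d²x/dθ².
d²x/dθ² = −r cosθ − r²(cos2θ)/√u − r⁴ sin²2θ/(4u^{3/2}),  u = L² − r² sin²θ = 0.136726 m².
Substituting r = 0.1303 m, L = 0.3875 m, θ = 62.8°: d²x/dθ² = -0.033773 m.
a = ω²·d²x/dθ² = (28.17)²·(-0.033773) = -26.8 m/s²;  |a| = 26.8 m/s².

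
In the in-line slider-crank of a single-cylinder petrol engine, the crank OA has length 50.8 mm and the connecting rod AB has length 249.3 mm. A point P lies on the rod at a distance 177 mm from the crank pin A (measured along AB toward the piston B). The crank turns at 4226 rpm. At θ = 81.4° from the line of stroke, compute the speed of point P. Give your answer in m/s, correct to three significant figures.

ω = 442.5 rad/s.  Crank-pin speed |V_A| = rω = 22.481 m/s, perpendicular to OA.
Rod angle: sinφ = −(r/L) sinθ ⇒ φ = -11.623°; ω_rod = −rω cosθ/√(L²−r²sin²θ) = -13.767 rad/s.
V_P = V_A + ω_rod × AP, with AP = 0.177 m along the rod.
Components: V_Px = −rω sinθ − a·ω_rod·sinφ = -22.72 m/s;  V_Py = rω cosθ + a·ω_rod·cosφ = +0.97495 m/s.
|V_P| = √(V_Px² + V_Py²) = 22.74 m/s.

22.7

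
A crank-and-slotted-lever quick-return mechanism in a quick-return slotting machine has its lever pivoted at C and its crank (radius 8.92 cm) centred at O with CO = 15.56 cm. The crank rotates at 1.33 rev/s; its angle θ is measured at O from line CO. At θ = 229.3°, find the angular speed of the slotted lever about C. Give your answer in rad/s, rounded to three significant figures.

ω = 8.357 rad/s (from 1.33 rev/s).
Crank pin A relative to C: A = (d + r cosθ, r sinθ); lever angle φ = atan2(r sinθ, d + r cosθ).
Differentiating tanφ: φ̇ = rω(d cosθ + r)/(d² + r² + 2dr cosθ).
d² + r² + 2dr cosθ = |CA|² = 0.0140664 m²;  d cosθ + r = -0.012267 m.
|ω_lever| = |0.0892·8.357·-0.012267| / 0.0140664 = 0.65003 rad/s.

0.650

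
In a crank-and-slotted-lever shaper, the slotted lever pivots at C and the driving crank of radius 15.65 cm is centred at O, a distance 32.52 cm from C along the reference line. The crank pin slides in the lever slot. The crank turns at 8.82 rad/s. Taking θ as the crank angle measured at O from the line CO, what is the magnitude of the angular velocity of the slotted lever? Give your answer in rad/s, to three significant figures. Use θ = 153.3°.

4.71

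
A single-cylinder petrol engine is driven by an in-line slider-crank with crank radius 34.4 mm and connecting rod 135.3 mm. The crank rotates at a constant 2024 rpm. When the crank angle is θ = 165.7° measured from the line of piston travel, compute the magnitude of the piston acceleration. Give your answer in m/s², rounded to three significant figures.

ω = 2π·2024/60 = 212 rad/s
x(θ) = r cosθ + √(L² − r² sin²θ); with ω constant, a = ω²·d²x/dθ².
d²x/dθ² = −r cosθ − r²(cos2θ)/√u − r⁴ sin²2θ/(4u^{3/2}),  u = L² − r² sin²θ = 0.0182339 m².
Substituting r = 0.0344 m, L = 0.1353 m, θ = 165.7°: d²x/dθ² = +0.025607 m.
a = ω²·d²x/dθ² = (212)²·(+0.025607) = +1150.4 m/s²;  |a| = 1150.4 m/s².

1150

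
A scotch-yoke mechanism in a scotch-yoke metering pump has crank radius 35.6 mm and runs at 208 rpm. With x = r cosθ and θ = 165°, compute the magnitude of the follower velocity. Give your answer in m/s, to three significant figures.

0.201

ω = 21.78 rad/s (from 208 rpm).
x = r cosθ ⇒ ẋ = −rω sinθ.
|v| = rω|sinθ| = 0.0356·21.78·|sin 165°| = 0.2007 m/s.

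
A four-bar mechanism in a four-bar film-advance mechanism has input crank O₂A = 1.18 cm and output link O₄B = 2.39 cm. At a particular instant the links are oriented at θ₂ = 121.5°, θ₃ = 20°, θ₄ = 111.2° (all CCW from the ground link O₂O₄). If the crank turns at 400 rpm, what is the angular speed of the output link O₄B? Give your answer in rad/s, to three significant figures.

20.3

ω₂ = 41.89 rad/s (from 400 rpm).
Differentiating the loop-closure r₂e^{iθ₂}+r₃e^{iθ₃}=r₁+r₄e^{iθ₄} gives r₂ω₂e^{iθ₂}+r₃ω₃e^{iθ₃}=r₄ω₄e^{iθ₄}.
Eliminating the other unknown: ω₄ = r₂ω₂ sin(θ₂−θ₃) / [r₄ sin(θ₄−θ₃)].
Numerator sine = +0.97992; denominator sine = +0.99978.
Result = 0.0118·41.89·(+0.97992) / (0.0239·(+0.99978)) = +20.27 rad/s; magnitude 20.27 rad/s.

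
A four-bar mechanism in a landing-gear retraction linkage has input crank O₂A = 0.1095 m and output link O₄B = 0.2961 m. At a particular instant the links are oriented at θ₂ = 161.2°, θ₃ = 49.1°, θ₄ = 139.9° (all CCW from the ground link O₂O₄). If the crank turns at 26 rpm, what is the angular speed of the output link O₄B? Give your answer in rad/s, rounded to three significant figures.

0.933

ω₂ = 2.723 rad/s (from 26 rpm).
Differentiating the loop-closure r₂e^{iθ₂}+r₃e^{iθ₃}=r₁+r₄e^{iθ₄} gives r₂ω₂e^{iθ₂}+r₃ω₃e^{iθ₃}=r₄ω₄e^{iθ₄}.
Eliminating the other unknown: ω₄ = r₂ω₂ sin(θ₂−θ₃) / [r₄ sin(θ₄−θ₃)].
Numerator sine = +0.92653; denominator sine = +0.99990.
Result = 0.1095·2.723·(+0.92653) / (0.2961·(+0.99990)) = +0.93299 rad/s; magnitude 0.93299 rad/s.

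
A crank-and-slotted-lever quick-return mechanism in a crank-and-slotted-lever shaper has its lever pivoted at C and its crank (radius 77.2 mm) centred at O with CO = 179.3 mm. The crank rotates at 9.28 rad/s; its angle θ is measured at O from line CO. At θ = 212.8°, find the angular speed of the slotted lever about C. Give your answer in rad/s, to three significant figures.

ω = 9.28 rad/s
Crank pin A relative to C: A = (d + r cosθ, r sinθ); lever angle φ = atan2(r sinθ, d + r cosθ).
Differentiating tanφ: φ̇ = rω(d cosθ + r)/(d² + r² + 2dr cosθ).
d² + r² + 2dr cosθ = |CA|² = 0.0148382 m²;  d cosθ + r = -0.073514 m.
|ω_lever| = |0.0772·9.28·-0.073514| / 0.0148382 = 3.5494 rad/s.

3.55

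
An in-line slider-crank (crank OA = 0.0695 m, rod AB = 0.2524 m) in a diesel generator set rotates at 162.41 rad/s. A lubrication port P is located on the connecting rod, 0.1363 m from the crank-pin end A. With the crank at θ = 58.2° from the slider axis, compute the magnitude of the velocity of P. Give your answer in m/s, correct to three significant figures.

10.7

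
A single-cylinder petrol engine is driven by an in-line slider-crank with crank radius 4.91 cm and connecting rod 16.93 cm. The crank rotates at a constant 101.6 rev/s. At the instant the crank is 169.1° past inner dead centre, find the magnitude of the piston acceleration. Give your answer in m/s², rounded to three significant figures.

ω = 2π·102 = 638.4 rad/s
x(θ) = r cosθ + √(L² − r² sin²θ); with ω constant, a = ω²·d²x/dθ².
d²x/dθ² = −r cosθ − r²(cos2θ)/√u − r⁴ sin²2θ/(4u^{3/2}),  u = L² − r² sin²θ = 0.0285763 m².
Substituting r = 0.0491 m, L = 0.1693 m, θ = 169.1°: d²x/dθ² = +0.034931 m.
a = ω²·d²x/dθ² = (638.4)²·(+0.034931) = +14235 m/s²;  |a| = 14235 m/s².

14200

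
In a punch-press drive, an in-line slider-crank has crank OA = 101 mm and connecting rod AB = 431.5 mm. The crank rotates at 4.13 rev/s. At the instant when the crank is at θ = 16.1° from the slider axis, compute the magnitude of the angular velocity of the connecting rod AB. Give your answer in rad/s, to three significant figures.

5.85

ω = 25.95 rad/s (converted from 4.13 rev/s).
The rod makes angle φ with the slider axis where L sinφ = r sinθ; differentiating, L cosφ·φ̇ = r ω cosθ.
L cosφ = √(L² − r² sin²θ) = 0.43059 m.
|ω_rod| = r ω |cosθ| / √(L² − r² sin²θ) = 0.101·25.95·0.96078/0.43059 = 5.848 rad/s.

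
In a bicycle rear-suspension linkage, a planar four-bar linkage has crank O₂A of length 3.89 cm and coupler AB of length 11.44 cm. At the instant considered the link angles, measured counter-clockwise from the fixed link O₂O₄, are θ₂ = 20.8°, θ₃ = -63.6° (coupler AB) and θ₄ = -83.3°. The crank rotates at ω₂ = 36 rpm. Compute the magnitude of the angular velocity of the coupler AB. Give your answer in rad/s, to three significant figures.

ω₂ = 3.77 rad/s (from 36 rpm).
Differentiating the loop-closure r₂e^{iθ₂}+r₃e^{iθ₃}=r₁+r₄e^{iθ₄} gives r₂ω₂e^{iθ₂}+r₃ω₃e^{iθ₃}=r₄ω₄e^{iθ₄}.
Eliminating the other unknown: ω₃ = r₂ω₂ sin(θ₄−θ₂) / [r₃ sin(θ₃−θ₄)].
Numerator sine = -0.96987; denominator sine = +0.33710.
Result = 0.0389·3.77·(-0.96987) / (0.1144·(+0.33710)) = -3.6882 rad/s; magnitude 3.6882 rad/s.

3.69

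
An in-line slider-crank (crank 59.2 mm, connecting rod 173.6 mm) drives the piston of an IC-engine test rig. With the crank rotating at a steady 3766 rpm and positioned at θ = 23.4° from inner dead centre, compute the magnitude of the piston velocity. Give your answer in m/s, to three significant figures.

12.2

ω = 2π·3766/60 = 394.4 rad/s
For an in-line slider-crank, x = r cosθ + √(L² − r² sin²θ), so v = −rω sinθ·[1 + r cosθ/√(L² − r² sin²θ)].
With r = 0.0592 m, L = 0.1736 m, θ = 23.4°: √(L² − r² sin²θ) = 0.172 m.
v = −0.0592·394.4·0.39715·[1 + 0.0592·0.91775/0.172] = -12.201 m/s.
|v| = 12.201 m/s.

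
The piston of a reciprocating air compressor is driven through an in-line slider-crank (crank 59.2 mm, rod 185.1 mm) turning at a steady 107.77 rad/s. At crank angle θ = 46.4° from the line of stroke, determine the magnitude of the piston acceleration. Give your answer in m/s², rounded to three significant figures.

ω = 107.8 rad/s
x(θ) = r cosθ + √(L² − r² sin²θ); with ω constant, a = ω²·d²x/dθ².
d²x/dθ² = −r cosθ − r²(cos2θ)/√u − r⁴ sin²2θ/(4u^{3/2}),  u = L² − r² sin²θ = 0.0324241 m².
Substituting r = 0.0592 m, L = 0.1851 m, θ = 46.4°: d²x/dθ² = -0.040399 m.
a = ω²·d²x/dθ² = (107.8)²·(-0.040399) = -469.21 m/s²;  |a| = 469.21 m/s².

469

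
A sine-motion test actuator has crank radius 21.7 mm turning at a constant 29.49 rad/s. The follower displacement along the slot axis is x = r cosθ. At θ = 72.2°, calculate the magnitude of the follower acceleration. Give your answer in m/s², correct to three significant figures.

5.77

ω = 29.49 rad/s
x = r cosθ ⇒ ẍ = −rω² cosθ (ω constant).
|a| = rω²|cosθ| = 0.0217·(29.49)²·|cos 72.2°| = 5.769 m/s².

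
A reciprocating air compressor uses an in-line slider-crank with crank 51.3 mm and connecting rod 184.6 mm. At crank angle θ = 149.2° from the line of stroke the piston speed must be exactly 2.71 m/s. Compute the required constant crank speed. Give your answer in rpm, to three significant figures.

For an in-line slider-crank, |v_piston| = rω|sinθ|·[1 + r cosθ/√(L² − r² sin²θ)].
With r = 0.0513 m, L = 0.1846 m, θ = 149.2°: the bracketed kinematic factor |dx/dθ| = 0.019933 m.
ω = v/|dx/dθ| = 2.71/0.019933 = 135.95 rad/s.
N = 60ω/(2π) = 1298.3 rpm.

1300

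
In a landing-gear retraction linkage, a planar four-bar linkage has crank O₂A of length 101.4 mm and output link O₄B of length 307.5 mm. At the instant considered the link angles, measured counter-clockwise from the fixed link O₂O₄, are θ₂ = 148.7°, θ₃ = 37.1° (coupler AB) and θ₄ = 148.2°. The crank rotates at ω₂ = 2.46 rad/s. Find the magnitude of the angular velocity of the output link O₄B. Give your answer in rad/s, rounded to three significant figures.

ω₂ = 2.46 rad/s
Differentiating the loop-closure r₂e^{iθ₂}+r₃e^{iθ₃}=r₁+r₄e^{iθ₄} gives r₂ω₂e^{iθ₂}+r₃ω₃e^{iθ₃}=r₄ω₄e^{iθ₄}.
Eliminating the other unknown: ω₄ = r₂ω₂ sin(θ₂−θ₃) / [r₄ sin(θ₄−θ₃)].
Numerator sine = +0.92978; denominator sine = +0.93295.
Result = 0.1014·2.46·(+0.92978) / (0.3075·(+0.93295)) = +0.80844 rad/s; magnitude 0.80844 rad/s.

0.808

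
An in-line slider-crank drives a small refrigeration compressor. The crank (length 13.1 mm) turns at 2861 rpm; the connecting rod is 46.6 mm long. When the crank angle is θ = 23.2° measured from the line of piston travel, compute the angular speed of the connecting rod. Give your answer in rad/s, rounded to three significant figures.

ω = 299.6 rad/s (converted from 2861 rpm).
The rod makes angle φ with the slider axis where L sinφ = r sinθ; differentiating, L cosφ·φ̇ = r ω cosθ.
L cosφ = √(L² − r² sin²θ) = 0.046313 m.
|ω_rod| = r ω |cosθ| / √(L² − r² sin²θ) = 0.0131·299.6·0.91914/0.046313 = 77.892 rad/s.

77.9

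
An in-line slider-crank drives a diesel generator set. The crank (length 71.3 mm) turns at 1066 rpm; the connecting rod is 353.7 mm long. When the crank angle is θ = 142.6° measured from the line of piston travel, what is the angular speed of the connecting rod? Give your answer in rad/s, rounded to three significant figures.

ω = 111.6 rad/s (converted from 1066 rpm).
The rod makes angle φ with the slider axis where L sinφ = r sinθ; differentiating, L cosφ·φ̇ = r ω cosθ.
L cosφ = √(L² − r² sin²θ) = 0.35104 m.
|ω_rod| = r ω |cosθ| / √(L² − r² sin²θ) = 0.0713·111.6·0.79441/0.35104 = 18.012 rad/s.

18.0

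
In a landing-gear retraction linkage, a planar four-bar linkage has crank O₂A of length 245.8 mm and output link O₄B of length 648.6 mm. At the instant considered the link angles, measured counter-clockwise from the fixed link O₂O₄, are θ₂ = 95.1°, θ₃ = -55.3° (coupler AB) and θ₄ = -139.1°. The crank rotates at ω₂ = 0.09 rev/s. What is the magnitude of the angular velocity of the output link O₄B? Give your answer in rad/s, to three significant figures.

0.106

ω₂ = 0.5655 rad/s (from 0.09 rev/s).
Differentiating the loop-closure r₂e^{iθ₂}+r₃e^{iθ₃}=r₁+r₄e^{iθ₄} gives r₂ω₂e^{iθ₂}+r₃ω₃e^{iθ₃}=r₄ω₄e^{iθ₄}.
Eliminating the other unknown: ω₄ = r₂ω₂ sin(θ₂−θ₃) / [r₄ sin(θ₄−θ₃)].
Numerator sine = +0.49394; denominator sine = -0.99415.
Result = 0.2458·0.5655·(+0.49394) / (0.6486·(-0.99415)) = -0.10648 rad/s; magnitude 0.10648 rad/s.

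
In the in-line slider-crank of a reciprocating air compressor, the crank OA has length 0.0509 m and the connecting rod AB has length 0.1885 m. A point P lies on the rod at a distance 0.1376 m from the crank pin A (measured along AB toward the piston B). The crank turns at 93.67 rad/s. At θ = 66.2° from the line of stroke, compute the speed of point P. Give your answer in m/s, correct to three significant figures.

4.75

ω = 93.67 rad/s.  Crank-pin speed |V_A| = rω = 4.7678 m/s, perpendicular to OA.
Rod angle: sinφ = −(r/L) sinθ ⇒ φ = -14.304°; ω_rod = −rω cosθ/√(L²−r²sin²θ) = -10.534 rad/s.
V_P = V_A + ω_rod × AP, with AP = 0.1376 m along the rod.
Components: V_Px = −rω sinθ − a·ω_rod·sinφ = -4.7204 m/s;  V_Py = rω cosθ + a·ω_rod·cosφ = +0.51954 m/s.
|V_P| = √(V_Px² + V_Py²) = 4.749 m/s.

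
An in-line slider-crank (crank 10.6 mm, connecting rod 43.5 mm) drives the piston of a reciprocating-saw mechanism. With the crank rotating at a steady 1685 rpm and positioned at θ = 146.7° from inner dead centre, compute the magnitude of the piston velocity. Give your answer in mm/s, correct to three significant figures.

816

ω = 2π·1685/60 = 176.5 rad/s
For an in-line slider-crank, x = r cosθ + √(L² − r² sin²θ), so v = −rω sinθ·[1 + r cosθ/√(L² − r² sin²θ)].
With r = 0.0106 m, L = 0.0435 m, θ = 146.7°: √(L² − r² sin²θ) = 0.043109 m.
v = −0.0106·176.5·0.54902·[1 + 0.0106·-0.83581/0.043109] = -0.81585 m/s.
|v| = 0.81585 m/s = 815.85 mm/s.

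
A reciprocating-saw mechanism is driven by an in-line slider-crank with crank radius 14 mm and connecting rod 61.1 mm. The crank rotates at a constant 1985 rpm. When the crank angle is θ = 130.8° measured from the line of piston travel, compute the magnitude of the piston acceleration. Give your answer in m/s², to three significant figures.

ω = 2π·1985/60 = 207.9 rad/s
x(θ) = r cosθ + √(L² − r² sin²θ); with ω constant, a = ω²·d²x/dθ².
d²x/dθ² = −r cosθ − r²(cos2θ)/√u − r⁴ sin²2θ/(4u^{3/2}),  u = L² − r² sin²θ = 0.00362089 m².
Substituting r = 0.014 m, L = 0.0611 m, θ = 130.8°: d²x/dθ² = +0.0095806 m.
a = ω²·d²x/dθ² = (207.9)²·(+0.0095806) = +413.97 m/s²;  |a| = 413.97 m/s².

414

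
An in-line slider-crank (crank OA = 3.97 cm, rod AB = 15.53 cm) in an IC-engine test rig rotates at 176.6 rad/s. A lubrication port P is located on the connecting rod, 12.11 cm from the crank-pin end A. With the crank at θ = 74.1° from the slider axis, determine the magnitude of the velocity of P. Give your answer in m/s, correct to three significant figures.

ω = 176.6 rad/s.  Crank-pin speed |V_A| = rω = 7.011 m/s, perpendicular to OA.
Rod angle: sinφ = −(r/L) sinθ ⇒ φ = -14.232°; ω_rod = −rω cosθ/√(L²−r²sin²θ) = -12.76 rad/s.
V_P = V_A + ω_rod × AP, with AP = 0.1211 m along the rod.
Components: V_Px = −rω sinθ − a·ω_rod·sinφ = -7.1227 m/s;  V_Py = rω cosθ + a·ω_rod·cosφ = +0.42298 m/s.
|V_P| = √(V_Px² + V_Py²) = 7.1352 m/s.

7.14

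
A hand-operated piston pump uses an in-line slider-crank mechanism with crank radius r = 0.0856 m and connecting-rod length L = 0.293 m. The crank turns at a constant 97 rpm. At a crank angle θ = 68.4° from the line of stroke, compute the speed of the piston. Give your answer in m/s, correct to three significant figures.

0.899

ω = 2π·97/60 = 10.16 rad/s
For an in-line slider-crank, x = r cosθ + √(L² − r² sin²θ), so v = −rω sinθ·[1 + r cosθ/√(L² − r² sin²θ)].
With r = 0.0856 m, L = 0.293 m, θ = 68.4°: √(L² − r² sin²θ) = 0.28198 m.
v = −0.0856·10.16·0.92978·[1 + 0.0856·0.36812/0.28198] = -0.89879 m/s.
|v| = 0.89879 m/s.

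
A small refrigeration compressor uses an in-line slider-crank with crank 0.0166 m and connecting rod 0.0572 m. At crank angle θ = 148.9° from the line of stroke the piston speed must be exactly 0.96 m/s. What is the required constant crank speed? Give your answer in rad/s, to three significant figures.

For an in-line slider-crank, |v_piston| = rω|sinθ|·[1 + r cosθ/√(L² − r² sin²θ)].
With r = 0.0166 m, L = 0.0572 m, θ = 148.9°: the bracketed kinematic factor |dx/dθ| = 0.0064194 m.
ω = v/|dx/dθ| = 0.96/0.0064194 = 149.55 rad/s.

150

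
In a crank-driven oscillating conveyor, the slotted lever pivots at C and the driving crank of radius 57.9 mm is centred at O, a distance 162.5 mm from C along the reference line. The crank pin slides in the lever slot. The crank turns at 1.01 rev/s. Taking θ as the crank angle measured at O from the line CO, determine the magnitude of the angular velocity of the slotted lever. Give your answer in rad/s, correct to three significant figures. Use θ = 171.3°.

ω = 6.346 rad/s (from 1.01 rev/s).
Crank pin A relative to C: A = (d + r cosθ, r sinθ); lever angle φ = atan2(r sinθ, d + r cosθ).
Differentiating tanφ: φ̇ = rω(d cosθ + r)/(d² + r² + 2dr cosθ).
d² + r² + 2dr cosθ = |CA|² = 0.0111577 m²;  d cosθ + r = -0.10273 m.
|ω_lever| = |0.0579·6.346·-0.10273| / 0.0111577 = 3.383 rad/s.

3.38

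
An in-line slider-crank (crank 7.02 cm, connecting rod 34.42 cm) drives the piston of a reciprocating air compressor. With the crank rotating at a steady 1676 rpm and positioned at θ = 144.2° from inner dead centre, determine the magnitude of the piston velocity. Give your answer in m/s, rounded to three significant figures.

ω = 2π·1676/60 = 175.5 rad/s
For an in-line slider-crank, x = r cosθ + √(L² − r² sin²θ), so v = −rω sinθ·[1 + r cosθ/√(L² − r² sin²θ)].
With r = 0.0702 m, L = 0.3442 m, θ = 144.2°: √(L² − r² sin²θ) = 0.34174 m.
v = −0.0702·175.5·0.58496·[1 + 0.0702·-0.81106/0.34174] = -6.0064 m/s.
|v| = 6.0064 m/s.

6.01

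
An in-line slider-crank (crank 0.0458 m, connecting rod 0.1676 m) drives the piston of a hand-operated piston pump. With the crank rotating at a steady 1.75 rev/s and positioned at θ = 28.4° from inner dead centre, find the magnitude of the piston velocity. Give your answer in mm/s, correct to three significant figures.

ω = 2π·1.75 = 11 rad/s
For an in-line slider-crank, x = r cosθ + √(L² − r² sin²θ), so v = −rω sinθ·[1 + r cosθ/√(L² − r² sin²θ)].
With r = 0.0458 m, L = 0.1676 m, θ = 28.4°: √(L² − r² sin²θ) = 0.16618 m.
v = −0.0458·11·0.47562·[1 + 0.0458·0.87965/0.16618] = -0.29759 m/s.
|v| = 0.29759 m/s = 297.59 mm/s.

298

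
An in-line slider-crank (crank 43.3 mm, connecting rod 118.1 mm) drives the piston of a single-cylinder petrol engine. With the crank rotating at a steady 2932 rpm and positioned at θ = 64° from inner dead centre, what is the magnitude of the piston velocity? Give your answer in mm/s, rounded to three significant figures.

14000

ω = 2π·2932/60 = 307 rad/s
For an in-line slider-crank, x = r cosθ + √(L² − r² sin²θ), so v = −rω sinθ·[1 + r cosθ/√(L² − r² sin²θ)].
With r = 0.0433 m, L = 0.1181 m, θ = 64°: √(L² − r² sin²θ) = 0.1115 m.
v = −0.0433·307·0.89879·[1 + 0.0433·0.43837/0.1115] = -13.983 m/s.
|v| = 13.983 m/s = 13983 mm/s.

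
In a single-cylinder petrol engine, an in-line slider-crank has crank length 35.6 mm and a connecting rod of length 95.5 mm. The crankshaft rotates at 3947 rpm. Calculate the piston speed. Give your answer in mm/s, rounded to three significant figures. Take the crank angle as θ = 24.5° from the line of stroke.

8200

ω = 2π·3947/60 = 413.3 rad/s
For an in-line slider-crank, x = r cosθ + √(L² − r² sin²θ), so v = −rω sinθ·[1 + r cosθ/√(L² − r² sin²θ)].
With r = 0.0356 m, L = 0.0955 m, θ = 24.5°: √(L² − r² sin²θ) = 0.094352 m.
v = −0.0356·413.3·0.41469·[1 + 0.0356·0.90996/0.094352] = -8.1971 m/s.
|v| = 8.1971 m/s = 8197.1 mm/s.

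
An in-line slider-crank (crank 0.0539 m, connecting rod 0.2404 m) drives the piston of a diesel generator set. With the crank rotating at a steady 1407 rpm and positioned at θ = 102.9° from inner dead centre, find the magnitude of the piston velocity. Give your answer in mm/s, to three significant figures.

7340

ω = 2π·1407/60 = 147.3 rad/s
For an in-line slider-crank, x = r cosθ + √(L² − r² sin²θ), so v = −rω sinθ·[1 + r cosθ/√(L² − r² sin²θ)].
With r = 0.0539 m, L = 0.2404 m, θ = 102.9°: √(L² − r² sin²θ) = 0.23459 m.
v = −0.0539·147.3·0.97476·[1 + 0.0539·-0.22325/0.23459] = -7.3441 m/s.
|v| = 7.3441 m/s = 7344.1 mm/s.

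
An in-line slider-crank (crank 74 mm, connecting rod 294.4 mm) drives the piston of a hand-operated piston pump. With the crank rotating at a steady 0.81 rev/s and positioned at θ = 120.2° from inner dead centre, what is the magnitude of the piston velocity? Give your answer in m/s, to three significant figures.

ω = 2π·0.81 = 5.089 rad/s
For an in-line slider-crank, x = r cosθ + √(L² − r² sin²θ), so v = −rω sinθ·[1 + r cosθ/√(L² − r² sin²θ)].
With r = 0.074 m, L = 0.2944 m, θ = 120.2°: √(L² − r² sin²θ) = 0.28737 m.
v = −0.074·5.089·0.86427·[1 + 0.074·-0.50302/0.28737] = -0.28334 m/s.
|v| = 0.28334 m/s.

0.283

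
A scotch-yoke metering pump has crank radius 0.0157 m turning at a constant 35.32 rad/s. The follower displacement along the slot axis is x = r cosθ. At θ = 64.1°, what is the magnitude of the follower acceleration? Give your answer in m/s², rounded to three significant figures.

ω = 35.32 rad/s
x = r cosθ ⇒ ẍ = −rω² cosθ (ω constant).
|a| = rω²|cosθ| = 0.0157·(35.32)²·|cos 64.1°| = 8.5551 m/s².

8.56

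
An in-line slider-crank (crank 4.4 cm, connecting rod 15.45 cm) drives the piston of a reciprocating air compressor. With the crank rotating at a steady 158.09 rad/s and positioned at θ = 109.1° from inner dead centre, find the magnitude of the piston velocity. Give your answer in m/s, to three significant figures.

5.94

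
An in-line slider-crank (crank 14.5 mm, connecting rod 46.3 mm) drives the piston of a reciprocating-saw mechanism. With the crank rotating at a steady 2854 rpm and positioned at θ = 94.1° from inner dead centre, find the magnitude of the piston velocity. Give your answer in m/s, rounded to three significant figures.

ω = 2π·2854/60 = 298.9 rad/s
For an in-line slider-crank, x = r cosθ + √(L² − r² sin²θ), so v = −rω sinθ·[1 + r cosθ/√(L² − r² sin²θ)].
With r = 0.0145 m, L = 0.0463 m, θ = 94.1°: √(L² − r² sin²θ) = 0.043983 m.
v = −0.0145·298.9·0.99744·[1 + 0.0145·-0.07150/0.043983] = -4.2206 m/s.
|v| = 4.2206 m/s.

4.22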